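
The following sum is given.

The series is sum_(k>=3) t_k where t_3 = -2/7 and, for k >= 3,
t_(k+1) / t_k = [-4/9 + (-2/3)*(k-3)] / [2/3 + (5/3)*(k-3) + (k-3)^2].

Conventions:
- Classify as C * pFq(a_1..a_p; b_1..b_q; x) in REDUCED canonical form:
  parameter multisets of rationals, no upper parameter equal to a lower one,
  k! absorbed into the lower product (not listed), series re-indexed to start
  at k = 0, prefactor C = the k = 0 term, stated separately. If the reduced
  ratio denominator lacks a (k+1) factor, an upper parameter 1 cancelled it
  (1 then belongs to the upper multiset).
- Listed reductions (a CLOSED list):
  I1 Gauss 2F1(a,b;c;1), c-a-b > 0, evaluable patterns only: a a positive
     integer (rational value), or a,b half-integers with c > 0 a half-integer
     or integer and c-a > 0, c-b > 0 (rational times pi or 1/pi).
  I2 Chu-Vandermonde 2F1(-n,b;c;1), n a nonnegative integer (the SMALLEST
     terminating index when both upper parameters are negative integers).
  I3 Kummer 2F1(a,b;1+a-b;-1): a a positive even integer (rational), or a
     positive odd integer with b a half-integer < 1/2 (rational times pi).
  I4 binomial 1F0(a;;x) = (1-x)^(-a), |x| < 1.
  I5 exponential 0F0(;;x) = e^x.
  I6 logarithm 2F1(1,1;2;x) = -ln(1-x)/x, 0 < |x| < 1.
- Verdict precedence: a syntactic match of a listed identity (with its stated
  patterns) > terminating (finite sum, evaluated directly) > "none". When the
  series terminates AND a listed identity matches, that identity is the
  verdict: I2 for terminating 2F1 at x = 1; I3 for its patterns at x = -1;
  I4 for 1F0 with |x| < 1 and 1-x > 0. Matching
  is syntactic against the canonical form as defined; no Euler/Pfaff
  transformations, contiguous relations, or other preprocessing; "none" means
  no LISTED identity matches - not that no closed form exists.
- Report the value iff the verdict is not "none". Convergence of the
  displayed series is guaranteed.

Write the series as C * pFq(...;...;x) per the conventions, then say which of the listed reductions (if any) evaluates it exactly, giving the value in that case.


This is -2/7 * 0F0(-; -; -2/3) in reduced canonical form. Verdict: this is the exponential series (I5) (the 0F0 exponential series at x = -2/3). Value: (-2/7) * e^(-2/3).

Key observation: x = (-2/3) and factor the ratio over Q (prefactor -2/7): negated roots = parameters.
Term ratio: r(k) = (-2/3) * 1 / [(k+1)] - poly over poly, x = (-2/3) from leading terms; C = -2/7 at k = 0.


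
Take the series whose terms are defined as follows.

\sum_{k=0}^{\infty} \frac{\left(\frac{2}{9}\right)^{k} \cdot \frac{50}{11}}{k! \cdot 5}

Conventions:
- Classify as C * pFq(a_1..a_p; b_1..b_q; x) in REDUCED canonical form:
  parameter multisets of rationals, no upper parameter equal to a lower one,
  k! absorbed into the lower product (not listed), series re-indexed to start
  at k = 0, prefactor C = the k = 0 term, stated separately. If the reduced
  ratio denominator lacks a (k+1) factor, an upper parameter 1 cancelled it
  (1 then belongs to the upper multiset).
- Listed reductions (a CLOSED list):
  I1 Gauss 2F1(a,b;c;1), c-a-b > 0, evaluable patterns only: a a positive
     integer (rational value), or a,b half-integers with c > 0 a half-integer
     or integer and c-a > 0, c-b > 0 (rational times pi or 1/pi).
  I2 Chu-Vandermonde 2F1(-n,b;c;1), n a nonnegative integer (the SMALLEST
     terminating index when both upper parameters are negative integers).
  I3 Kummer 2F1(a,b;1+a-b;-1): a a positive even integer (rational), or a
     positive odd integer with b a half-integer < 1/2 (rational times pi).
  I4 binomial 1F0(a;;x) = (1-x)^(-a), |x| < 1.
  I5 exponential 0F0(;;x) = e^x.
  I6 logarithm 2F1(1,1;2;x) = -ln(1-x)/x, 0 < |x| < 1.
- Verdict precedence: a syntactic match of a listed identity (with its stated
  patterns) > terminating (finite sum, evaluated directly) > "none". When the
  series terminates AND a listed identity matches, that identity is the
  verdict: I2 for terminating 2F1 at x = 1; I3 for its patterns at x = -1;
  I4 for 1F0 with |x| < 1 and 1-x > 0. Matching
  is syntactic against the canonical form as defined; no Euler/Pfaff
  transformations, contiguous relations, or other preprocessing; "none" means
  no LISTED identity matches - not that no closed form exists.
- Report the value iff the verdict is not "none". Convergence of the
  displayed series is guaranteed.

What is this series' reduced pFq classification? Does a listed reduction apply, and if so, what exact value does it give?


At argument \frac{2}{9}: a 0F0 with upper {-}, lower {-}, scaled by C = \frac{10}{11}. Verdict (x = \frac{2}{9}): exponential (I5) applies (the 0F0 exponential series at x = \frac{2}{9}). Value: \frac{10}{11} \cdot e^{\frac{2}{9}}.

Key step: t_0 = \frac{10}{11} here, and the constant factors (C = 10/11) combine into one prefactor.
Adjacent-term ratio: r(k) = \frac{2}{9} * 1 / [(k+1)] ; factor over Q: parameters, x = \frac{2}{9}, and C = \frac{10}{11}.


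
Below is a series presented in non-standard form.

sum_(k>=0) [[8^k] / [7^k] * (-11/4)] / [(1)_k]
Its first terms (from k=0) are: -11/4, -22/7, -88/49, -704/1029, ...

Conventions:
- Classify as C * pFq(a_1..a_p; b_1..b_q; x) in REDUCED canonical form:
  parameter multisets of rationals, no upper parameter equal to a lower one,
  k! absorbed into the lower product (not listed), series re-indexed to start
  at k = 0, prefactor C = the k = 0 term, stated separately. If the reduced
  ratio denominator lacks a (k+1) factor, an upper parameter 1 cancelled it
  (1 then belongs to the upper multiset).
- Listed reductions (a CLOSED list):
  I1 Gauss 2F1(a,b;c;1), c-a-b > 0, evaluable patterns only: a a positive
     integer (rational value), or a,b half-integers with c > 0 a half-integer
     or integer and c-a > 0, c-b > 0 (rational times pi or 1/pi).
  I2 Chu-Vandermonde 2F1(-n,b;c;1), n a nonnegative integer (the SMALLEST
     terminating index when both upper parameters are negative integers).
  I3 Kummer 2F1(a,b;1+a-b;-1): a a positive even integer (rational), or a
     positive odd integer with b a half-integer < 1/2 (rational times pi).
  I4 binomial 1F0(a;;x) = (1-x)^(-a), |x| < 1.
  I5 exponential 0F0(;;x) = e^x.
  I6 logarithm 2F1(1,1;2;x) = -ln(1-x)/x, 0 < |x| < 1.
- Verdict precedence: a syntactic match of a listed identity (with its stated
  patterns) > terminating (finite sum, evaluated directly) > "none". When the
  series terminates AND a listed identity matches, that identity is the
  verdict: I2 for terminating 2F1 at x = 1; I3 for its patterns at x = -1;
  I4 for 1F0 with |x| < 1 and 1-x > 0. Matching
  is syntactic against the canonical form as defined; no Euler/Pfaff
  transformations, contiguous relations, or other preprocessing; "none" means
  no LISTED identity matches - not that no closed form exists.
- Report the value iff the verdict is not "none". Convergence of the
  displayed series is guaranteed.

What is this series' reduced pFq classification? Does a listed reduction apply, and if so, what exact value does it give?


Canonical form: C = -11/4 times 0F0 with upper {-}, lower {-}, x = 8/7. Verdict: this is the exponential series (I5) (the 0F0 exponential series at x = 8/7). Value: (-11/4) * e^(8/7).

First insight: t_0 being -11/4, the two geometric factors (prefactor -11/4) combine into one argument.
Term ratio: r(k) = (8/7) * 1 / [(k+1)] - rational in k, leading ratio (8/7); with t_0 = -11/4, classification follows.


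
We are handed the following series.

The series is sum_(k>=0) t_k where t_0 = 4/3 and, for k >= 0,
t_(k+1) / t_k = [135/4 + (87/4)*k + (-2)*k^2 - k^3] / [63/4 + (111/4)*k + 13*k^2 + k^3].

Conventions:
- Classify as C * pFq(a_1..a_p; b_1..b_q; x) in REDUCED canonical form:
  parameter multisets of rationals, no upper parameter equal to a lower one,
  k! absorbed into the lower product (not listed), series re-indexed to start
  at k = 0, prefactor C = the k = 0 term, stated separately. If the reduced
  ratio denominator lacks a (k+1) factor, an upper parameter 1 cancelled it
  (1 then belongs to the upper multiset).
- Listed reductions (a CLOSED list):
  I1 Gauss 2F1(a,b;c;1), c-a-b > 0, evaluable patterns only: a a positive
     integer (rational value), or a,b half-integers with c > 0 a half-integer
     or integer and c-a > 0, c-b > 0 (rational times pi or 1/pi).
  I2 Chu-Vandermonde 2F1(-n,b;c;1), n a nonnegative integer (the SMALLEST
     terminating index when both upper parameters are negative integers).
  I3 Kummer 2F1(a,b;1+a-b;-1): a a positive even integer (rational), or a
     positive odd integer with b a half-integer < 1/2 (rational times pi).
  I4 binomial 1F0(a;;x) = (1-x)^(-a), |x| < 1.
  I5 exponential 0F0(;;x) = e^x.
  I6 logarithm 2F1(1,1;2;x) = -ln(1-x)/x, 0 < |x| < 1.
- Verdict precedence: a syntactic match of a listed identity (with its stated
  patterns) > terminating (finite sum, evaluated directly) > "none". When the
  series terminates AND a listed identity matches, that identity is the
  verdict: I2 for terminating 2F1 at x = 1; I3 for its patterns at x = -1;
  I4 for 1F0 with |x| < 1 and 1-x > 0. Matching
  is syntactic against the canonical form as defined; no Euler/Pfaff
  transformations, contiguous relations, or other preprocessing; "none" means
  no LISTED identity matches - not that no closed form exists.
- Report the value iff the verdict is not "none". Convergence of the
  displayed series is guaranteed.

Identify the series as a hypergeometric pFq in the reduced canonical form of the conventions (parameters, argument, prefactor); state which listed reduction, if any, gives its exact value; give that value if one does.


At argument -1: a 2F1 with upper {-9/2, 5}, lower {21/2}, scaled by C = 4/3. Verdict at x = -1: Kummer (I3) matches (x = -1; c = 21/2 equals 1+a-b for upper {-9/2, 5}: listed pattern). Exact value: (692835/262144) * pi.

The tell: t_0 being 4/3, the ratio is unreduced: k + 3/2 divides both sides (C = 4/3, x = -1).
Step ratio: r(k) = (-1) * (k-9/2) (k+5) / [(k+21/2) (k+1)] ; factor over Q: parameters, x = (-1), and C = 4/3.


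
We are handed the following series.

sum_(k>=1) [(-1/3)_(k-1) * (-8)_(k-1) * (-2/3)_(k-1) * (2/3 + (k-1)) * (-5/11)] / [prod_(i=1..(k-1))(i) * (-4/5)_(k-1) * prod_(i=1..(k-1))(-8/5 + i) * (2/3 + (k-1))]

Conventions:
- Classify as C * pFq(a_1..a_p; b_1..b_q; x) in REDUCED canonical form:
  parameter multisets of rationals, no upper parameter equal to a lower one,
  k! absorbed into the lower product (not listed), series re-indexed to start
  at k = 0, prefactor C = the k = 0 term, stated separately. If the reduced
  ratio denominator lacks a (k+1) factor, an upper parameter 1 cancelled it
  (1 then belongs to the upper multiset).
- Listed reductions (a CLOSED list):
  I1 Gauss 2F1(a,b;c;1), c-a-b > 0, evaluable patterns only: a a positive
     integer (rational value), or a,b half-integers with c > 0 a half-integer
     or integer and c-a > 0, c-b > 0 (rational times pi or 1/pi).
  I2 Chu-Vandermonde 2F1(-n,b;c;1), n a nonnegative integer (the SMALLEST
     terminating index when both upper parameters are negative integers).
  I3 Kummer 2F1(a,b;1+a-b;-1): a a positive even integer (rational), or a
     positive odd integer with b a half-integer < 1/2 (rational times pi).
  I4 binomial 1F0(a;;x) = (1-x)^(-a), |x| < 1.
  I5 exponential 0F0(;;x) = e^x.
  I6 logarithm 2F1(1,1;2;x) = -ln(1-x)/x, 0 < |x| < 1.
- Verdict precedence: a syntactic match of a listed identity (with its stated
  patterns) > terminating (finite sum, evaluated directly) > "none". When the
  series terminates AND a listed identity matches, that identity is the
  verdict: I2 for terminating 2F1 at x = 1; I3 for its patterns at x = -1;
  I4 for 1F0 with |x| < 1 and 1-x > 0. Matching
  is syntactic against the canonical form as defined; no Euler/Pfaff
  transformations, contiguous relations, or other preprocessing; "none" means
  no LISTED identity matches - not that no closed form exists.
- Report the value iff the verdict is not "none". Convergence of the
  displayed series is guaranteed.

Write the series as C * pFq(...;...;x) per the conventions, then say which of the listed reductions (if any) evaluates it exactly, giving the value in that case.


With C = -5/11: the canonical form is 3F2(-8, -2/3, -1/3; -4/5, -3/5; 1). Verdict: terminating. With -8 upstairs the series is a 9-term polynomial sum; evaluated term by term. Its exact value is -31252968420267755/24012912337045236.

First insight: x = 1 and the product of the first k integers (C = -5/11, x = 1) is k!.
Adjacent-term ratio: r(k) = 1 * (k-8) (k-2/3) (k-1/3) / [(k-4/5) (k-3/5) (k+1)] - poly over poly, x = 1 from leading terms; C = -5/11 at k = 0.


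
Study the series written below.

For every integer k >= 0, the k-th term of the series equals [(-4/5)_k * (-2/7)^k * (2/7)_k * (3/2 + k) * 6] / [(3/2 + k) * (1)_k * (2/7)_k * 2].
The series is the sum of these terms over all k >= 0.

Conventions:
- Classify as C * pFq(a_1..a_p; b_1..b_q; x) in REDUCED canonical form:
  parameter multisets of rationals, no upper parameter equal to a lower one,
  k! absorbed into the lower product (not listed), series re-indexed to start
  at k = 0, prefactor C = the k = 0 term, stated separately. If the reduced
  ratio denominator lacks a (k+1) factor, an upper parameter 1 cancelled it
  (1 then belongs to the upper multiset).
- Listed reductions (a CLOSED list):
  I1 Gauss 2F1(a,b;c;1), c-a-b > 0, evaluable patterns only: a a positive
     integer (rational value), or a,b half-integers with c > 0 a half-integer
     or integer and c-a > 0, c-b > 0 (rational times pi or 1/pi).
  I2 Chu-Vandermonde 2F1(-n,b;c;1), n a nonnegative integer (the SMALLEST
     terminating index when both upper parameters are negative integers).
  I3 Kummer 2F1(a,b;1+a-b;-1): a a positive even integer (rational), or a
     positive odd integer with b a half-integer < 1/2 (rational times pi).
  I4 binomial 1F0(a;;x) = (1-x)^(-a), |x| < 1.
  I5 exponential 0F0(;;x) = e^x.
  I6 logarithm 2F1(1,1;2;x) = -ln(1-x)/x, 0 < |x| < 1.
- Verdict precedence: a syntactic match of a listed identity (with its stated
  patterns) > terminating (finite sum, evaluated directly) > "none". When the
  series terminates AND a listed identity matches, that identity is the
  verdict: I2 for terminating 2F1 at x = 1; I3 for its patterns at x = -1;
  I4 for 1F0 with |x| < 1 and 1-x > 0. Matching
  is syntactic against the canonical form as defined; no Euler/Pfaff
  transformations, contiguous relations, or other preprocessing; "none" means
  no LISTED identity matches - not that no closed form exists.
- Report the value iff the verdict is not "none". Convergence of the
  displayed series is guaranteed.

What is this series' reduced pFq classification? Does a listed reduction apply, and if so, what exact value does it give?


Classification (C = 3): 1F0 with upper {-4/5}, lower {-}, argument x = -2/7. Verdict at x = -2/7: the binomial series (I4) matches (the 1F0 binomial series: exponent 4/5, x = -2/7). Its exact value is 3 * (9/7)^(4/5).

Structural cue: t_0 being 3, (1)_k (C = 3) is k! itself.
Ratio: r(k) = (-2/7) * (k-4/5) / [(k+1)] ; factor over Q: parameters, x = (-2/7), and C = 3.


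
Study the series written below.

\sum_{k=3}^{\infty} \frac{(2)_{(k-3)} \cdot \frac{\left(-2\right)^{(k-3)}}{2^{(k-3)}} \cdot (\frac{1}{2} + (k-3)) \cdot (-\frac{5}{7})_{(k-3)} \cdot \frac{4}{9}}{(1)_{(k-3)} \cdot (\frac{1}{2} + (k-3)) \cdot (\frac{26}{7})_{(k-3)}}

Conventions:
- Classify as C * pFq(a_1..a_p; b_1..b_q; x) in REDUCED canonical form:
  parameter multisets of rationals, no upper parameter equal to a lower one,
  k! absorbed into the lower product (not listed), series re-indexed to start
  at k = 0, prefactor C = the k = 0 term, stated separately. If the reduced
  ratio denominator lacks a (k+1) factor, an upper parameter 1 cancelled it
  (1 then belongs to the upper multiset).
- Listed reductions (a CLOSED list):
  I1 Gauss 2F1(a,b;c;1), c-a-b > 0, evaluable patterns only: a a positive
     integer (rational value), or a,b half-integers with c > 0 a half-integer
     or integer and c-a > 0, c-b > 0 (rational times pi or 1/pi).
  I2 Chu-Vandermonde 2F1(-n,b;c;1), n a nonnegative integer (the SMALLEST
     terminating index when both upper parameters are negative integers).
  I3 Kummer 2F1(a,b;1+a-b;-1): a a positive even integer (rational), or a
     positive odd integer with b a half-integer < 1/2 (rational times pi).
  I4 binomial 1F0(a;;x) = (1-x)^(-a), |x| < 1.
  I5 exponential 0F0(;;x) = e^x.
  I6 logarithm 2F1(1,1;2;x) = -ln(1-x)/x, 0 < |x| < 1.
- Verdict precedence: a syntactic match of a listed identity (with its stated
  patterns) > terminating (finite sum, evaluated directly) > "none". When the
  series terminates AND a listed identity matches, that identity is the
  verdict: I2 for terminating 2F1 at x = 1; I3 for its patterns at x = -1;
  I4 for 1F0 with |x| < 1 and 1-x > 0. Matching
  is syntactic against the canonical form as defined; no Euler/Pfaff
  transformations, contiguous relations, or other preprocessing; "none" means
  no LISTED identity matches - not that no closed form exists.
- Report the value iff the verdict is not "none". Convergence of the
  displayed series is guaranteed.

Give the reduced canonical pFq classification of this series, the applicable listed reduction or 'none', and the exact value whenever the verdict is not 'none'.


This is \frac{4}{9} * 2F1(-\frac{5}{7}, 2; \frac{26}{7}; -1) in reduced canonical form. Verdict: Kummer's theorem (I3) fires (x = -1; c = \frac{26}{7} equals 1+a-b for upper {-\frac{5}{7}, 2}: listed pattern). Value: \frac{38}{63}.

Key observation: t_0 = \frac{4}{9} here, and striking the common factor k + 1/2 reduces the term (C = 4/9, x = -1).
Step ratio: r(k) = -1 * (k-\frac{5}{7}) (k+2) / [(k+\frac{26}{7}) (k+1)] - poly over poly, x = -1 from leading terms; C = \frac{4}{9} at k = 0.


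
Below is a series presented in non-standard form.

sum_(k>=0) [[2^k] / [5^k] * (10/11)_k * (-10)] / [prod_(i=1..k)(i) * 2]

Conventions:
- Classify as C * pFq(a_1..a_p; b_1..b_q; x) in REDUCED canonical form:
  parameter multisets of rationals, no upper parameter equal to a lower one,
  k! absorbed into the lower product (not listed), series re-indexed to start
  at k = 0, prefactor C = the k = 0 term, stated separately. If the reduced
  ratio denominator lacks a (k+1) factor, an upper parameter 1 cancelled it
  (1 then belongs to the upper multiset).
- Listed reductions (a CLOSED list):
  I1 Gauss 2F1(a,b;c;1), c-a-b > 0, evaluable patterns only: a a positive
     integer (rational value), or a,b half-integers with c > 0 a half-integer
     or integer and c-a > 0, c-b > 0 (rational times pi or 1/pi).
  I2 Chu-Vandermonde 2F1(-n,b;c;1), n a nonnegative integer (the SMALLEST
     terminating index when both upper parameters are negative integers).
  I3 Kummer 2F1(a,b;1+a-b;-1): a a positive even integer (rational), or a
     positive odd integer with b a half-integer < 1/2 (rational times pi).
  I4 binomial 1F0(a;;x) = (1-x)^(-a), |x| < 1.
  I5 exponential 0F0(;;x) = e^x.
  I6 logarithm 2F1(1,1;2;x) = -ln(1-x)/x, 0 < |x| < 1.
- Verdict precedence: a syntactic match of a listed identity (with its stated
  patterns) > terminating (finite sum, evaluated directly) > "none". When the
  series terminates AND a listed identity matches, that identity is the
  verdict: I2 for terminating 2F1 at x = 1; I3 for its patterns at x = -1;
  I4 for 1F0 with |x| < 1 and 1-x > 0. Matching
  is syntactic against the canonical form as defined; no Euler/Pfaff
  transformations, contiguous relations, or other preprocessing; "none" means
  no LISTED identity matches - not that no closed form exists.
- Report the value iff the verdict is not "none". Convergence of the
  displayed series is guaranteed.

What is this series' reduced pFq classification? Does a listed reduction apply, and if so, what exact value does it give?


x = 2/5 here; the reduced form reads 1F0, upper {10/11}, lower {-}, C = -5. Verdict: binomial (I4) applies (the 1F0 binomial series: exponent -10/11, x = 2/5). Sum: (-5) * (3/5)^(-10/11).

First insight: t_0 = -5 here, and the product of the first k integers (prefactor -5) is k!.
Term ratio: r(k) = (2/5) * (k+10/11) / [(k+1)] - rational in k, leading ratio (2/5); with t_0 = -5, classification follows.


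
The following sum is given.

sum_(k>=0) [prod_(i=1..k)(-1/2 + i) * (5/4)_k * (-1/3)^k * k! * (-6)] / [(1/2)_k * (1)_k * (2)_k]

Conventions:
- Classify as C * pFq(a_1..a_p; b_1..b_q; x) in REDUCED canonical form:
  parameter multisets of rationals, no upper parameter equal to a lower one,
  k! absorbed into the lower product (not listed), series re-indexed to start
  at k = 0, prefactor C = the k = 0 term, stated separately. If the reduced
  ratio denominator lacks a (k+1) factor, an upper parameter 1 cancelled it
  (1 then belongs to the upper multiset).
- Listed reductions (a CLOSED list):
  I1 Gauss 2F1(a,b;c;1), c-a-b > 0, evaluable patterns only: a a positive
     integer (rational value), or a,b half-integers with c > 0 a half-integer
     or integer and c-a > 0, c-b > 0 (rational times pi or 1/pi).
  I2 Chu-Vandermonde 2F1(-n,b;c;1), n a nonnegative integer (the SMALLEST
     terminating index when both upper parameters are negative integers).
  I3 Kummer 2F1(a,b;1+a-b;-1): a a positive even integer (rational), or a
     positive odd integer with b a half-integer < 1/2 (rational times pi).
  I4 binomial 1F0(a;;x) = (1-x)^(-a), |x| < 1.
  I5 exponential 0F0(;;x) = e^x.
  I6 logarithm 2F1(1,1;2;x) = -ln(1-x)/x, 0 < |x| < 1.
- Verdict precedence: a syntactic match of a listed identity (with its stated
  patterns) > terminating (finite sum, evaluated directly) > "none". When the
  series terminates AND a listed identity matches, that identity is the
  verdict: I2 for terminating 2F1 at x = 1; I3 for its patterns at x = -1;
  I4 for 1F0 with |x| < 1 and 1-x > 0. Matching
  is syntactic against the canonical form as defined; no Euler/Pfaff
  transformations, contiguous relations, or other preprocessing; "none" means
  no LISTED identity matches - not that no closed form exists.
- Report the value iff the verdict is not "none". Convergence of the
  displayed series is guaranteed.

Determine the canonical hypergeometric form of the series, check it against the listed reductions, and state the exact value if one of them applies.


Prefactor -6, argument -1/3: 2F1 with upper {1, 5/4} over lower {2}. Verdict: no listed reduction: x = -1/3 and upper {1, 5/4} fail every I1-I6 pattern.

First insight: t_0 being -6, (1)_k (C = -6, x = -1/3) is k! itself.
Term ratio: r(k) = (-1/3) * (k+1) (k+5/4) / [(k+2) (k+1)] - poly over poly, x = (-1/3) from leading terms; C = -6 at k = 0.


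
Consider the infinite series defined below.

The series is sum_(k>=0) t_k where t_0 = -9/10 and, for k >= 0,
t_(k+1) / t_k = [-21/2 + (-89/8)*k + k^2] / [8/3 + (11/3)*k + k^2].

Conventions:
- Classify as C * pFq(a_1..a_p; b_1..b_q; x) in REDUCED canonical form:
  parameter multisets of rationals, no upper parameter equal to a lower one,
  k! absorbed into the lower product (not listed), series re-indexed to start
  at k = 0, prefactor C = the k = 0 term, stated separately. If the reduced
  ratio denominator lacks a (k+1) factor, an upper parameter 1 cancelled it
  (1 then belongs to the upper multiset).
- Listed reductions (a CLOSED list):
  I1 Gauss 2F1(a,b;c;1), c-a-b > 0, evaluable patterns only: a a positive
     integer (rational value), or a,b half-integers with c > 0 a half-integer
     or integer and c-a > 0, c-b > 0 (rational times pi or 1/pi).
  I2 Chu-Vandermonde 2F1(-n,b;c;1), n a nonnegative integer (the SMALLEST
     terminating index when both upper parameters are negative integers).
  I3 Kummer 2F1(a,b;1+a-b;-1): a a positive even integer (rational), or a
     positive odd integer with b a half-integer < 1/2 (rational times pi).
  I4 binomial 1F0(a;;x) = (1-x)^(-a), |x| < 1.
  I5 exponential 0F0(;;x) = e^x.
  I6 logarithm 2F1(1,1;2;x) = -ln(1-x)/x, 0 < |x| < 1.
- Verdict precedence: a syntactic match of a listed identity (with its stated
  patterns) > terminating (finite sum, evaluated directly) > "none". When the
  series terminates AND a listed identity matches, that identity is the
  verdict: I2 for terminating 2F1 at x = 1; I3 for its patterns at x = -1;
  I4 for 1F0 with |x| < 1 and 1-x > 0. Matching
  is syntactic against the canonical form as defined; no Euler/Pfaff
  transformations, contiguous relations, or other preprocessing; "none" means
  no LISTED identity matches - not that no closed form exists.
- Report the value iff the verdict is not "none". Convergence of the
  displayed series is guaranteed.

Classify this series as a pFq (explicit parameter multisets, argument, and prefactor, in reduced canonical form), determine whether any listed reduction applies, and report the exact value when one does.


Prefactor -9/10, argument 1: 2F1 with upper {-12, 7/8} over lower {8/3}. Verdict: this is Vandermonde's identity (I2) (terminating 2F1 at x = 1 with n = 12, b = 7/8, c = 8/3). Value: -18728156104852309497/127176023977408593920.

First insight: x = 1 and the expanded ratio factors over Q; prefactor -9/10, roots give parameters.
Ratio: r(k) = 1 * (k-12) (k+7/8) / [(k+8/3) (k+1)] ; factor over Q: parameters, x = 1, and C = -9/10.


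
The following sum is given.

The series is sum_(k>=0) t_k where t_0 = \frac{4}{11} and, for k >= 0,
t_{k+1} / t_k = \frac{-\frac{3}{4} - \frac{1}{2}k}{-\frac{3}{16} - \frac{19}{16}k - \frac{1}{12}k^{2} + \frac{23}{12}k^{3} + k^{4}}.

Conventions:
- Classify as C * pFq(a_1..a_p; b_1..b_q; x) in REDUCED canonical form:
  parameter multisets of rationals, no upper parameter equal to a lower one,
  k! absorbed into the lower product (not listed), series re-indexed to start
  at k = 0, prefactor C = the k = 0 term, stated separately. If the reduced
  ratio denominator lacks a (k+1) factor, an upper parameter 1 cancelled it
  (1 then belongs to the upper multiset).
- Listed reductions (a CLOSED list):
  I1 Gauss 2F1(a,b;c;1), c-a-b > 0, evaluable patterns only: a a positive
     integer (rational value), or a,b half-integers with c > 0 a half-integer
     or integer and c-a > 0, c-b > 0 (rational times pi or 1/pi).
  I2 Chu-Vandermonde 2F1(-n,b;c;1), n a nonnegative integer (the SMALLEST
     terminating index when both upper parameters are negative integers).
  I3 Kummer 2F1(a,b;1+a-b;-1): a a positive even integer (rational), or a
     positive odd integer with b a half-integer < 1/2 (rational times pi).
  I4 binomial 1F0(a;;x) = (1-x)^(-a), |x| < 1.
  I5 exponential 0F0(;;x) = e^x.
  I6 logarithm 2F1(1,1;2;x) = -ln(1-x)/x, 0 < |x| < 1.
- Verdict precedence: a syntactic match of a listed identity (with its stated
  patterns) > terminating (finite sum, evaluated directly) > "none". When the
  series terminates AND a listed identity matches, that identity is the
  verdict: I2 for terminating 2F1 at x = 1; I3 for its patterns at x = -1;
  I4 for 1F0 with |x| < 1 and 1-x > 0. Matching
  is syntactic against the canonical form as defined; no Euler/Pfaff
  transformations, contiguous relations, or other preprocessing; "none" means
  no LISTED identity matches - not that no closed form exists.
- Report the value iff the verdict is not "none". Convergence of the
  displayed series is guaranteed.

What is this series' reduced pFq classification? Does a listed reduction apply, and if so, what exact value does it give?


The series (x = -\frac{1}{2}) is 0F2: upper {-}, lower {-\frac{3}{4}, \frac{1}{6}}, prefactor \frac{4}{11}. Verdict: none - this 0F2 at x = -\frac{1}{2} matches no listed pattern, and upper {-} holds no stopper.

Structural cue: from the first term \frac{4}{11}: cancel k + 3/2 from the displayed ratio first; then C = 4/11.
Ratio: r(k) = -\frac{1}{2} * 1 / [(k-\frac{3}{4}) (k+\frac{1}{6}) (k+1)] - rational in k, leading ratio -\frac{1}{2}; with t_0 = \frac{4}{11}, classification follows.


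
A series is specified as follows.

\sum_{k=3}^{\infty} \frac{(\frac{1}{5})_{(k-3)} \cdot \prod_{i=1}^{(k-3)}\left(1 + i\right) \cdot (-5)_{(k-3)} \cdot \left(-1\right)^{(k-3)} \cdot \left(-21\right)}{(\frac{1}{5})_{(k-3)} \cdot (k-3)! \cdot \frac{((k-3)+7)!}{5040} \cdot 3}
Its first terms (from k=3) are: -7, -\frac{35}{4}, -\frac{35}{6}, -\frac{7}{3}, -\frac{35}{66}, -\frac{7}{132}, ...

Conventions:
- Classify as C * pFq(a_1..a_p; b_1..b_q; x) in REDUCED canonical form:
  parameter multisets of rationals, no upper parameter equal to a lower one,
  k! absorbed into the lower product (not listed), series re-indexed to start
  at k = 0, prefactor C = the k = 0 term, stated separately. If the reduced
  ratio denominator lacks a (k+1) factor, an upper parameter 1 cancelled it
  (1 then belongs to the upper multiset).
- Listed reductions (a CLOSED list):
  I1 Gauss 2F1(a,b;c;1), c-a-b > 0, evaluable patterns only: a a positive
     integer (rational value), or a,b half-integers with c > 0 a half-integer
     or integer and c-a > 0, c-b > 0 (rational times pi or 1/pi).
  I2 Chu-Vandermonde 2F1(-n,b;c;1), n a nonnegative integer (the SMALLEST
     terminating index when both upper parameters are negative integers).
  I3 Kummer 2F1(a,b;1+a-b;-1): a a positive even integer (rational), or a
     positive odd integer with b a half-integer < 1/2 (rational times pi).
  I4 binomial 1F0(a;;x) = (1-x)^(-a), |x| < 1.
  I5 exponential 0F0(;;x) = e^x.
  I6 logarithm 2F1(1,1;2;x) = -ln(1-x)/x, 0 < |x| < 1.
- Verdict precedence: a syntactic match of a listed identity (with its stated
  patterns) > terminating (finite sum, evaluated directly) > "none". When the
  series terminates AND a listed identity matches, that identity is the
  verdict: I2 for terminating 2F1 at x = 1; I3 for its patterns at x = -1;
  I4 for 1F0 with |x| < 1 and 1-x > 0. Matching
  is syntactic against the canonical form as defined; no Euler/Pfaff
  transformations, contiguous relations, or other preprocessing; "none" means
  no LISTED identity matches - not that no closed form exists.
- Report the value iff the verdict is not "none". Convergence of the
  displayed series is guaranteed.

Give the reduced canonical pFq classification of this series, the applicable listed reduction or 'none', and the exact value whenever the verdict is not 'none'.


Canonical form: C = -7 times 2F1 with upper {-5, 2}, lower {8}, x = -1. Verdict (x = -1): Kummer's theorem (I3) applies (x = -1; c = 8 equals 1+a-b for upper {-5, 2}: listed pattern). Sum: -\frac{49}{2}.

Key step: with t_0 = -7, the parameter 1/5 appears in both the upper and lower lists and cancels.
Step ratio: r(k) = -1 * (k-5) (k+2) / [(k+8) (k+1)] - rational in k. x = -1; t_0 = -7; negate the roots.


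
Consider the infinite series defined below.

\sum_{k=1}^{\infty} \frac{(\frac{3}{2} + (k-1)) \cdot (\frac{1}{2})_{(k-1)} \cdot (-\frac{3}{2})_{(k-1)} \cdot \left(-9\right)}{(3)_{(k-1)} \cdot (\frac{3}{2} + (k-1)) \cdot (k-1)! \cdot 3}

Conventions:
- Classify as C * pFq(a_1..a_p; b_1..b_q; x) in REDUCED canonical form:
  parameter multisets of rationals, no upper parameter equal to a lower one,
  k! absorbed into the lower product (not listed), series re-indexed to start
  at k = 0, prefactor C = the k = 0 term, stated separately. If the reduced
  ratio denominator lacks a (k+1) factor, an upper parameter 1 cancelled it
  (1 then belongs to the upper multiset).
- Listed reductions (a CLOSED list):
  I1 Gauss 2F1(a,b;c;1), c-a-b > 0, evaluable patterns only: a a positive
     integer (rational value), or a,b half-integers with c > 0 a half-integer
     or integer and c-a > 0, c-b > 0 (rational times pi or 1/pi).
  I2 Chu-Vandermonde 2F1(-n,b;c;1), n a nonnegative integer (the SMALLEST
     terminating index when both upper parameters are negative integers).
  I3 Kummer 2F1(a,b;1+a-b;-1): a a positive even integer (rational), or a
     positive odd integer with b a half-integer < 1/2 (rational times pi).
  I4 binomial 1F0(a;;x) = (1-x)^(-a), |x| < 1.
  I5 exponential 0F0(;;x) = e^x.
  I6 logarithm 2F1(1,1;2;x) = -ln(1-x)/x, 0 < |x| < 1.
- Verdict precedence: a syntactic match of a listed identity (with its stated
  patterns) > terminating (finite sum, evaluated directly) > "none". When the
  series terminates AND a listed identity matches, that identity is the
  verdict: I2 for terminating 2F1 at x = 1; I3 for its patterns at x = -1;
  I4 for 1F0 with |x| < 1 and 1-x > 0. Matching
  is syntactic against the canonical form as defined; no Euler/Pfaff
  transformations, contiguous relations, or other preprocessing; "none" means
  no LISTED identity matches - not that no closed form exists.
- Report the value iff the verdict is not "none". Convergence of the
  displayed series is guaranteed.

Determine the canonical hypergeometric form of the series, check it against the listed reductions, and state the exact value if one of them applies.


At argument 1: a 2F1 with upper {-\frac{3}{2}, \frac{1}{2}}, lower {3}, scaled by C = -3. Verdict: this is the half-integer Gauss pattern (I1) (x = 1; upper {-\frac{3}{2}, \frac{1}{2}} half-integers, c = 3 in the evaluable pattern). Its exact value is \left(-\frac{256}{35}\right) / \pi.

First insight: from the first term -3: the constant factors (C = -3, x = 1) combine into one prefactor.
Adjacent-term ratio: r(k) = 1 * (k-\frac{3}{2}) (k+\frac{1}{2}) / [(k+3) (k+1)] - poly over poly, x = 1 from leading terms; C = -3 at k = 0.


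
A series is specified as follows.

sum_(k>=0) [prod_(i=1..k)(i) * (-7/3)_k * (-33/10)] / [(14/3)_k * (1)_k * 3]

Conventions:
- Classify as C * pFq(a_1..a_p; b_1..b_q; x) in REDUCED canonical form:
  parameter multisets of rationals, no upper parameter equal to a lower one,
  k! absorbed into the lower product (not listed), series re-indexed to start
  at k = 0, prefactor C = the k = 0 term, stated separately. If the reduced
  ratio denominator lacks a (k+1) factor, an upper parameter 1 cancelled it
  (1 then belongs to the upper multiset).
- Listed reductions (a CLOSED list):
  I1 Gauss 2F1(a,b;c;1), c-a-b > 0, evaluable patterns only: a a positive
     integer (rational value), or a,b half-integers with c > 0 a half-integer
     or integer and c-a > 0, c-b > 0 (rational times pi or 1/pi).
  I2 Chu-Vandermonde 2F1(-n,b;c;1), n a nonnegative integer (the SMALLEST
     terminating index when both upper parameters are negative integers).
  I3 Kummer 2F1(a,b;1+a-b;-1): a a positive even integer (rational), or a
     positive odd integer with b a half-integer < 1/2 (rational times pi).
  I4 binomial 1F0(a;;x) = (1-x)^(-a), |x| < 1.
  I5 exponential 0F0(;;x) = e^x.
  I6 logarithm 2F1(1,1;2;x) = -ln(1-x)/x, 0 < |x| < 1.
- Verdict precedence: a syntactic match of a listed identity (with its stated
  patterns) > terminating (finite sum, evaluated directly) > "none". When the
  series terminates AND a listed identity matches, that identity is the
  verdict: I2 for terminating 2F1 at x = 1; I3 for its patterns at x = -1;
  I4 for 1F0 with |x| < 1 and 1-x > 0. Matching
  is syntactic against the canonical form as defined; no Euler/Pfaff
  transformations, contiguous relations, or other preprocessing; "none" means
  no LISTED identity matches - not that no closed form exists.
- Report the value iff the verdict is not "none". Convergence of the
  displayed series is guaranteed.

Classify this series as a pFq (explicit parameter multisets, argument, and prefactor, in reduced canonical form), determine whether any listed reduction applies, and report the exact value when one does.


At argument 1: a 2F1 with upper {-7/3, 1}, lower {14/3}, scaled by C = -11/10. Verdict: Gauss (I1, integer-parameter pattern) matches (x = 1: the Gamma ratio telescopes since c-a-b = 6 > 0 and a = 1 in Z>0). Sum: -121/180.

Structural cue: t_0 = -11/10 here, and the running product (prefactor -11/10) telescopes to a rising factorial.
Step ratio: r(k) = 1 * (k-7/3) (k+1) / [(k+14/3) (k+1)] - rational in k, leading ratio 1; with t_0 = -11/10, classification follows.


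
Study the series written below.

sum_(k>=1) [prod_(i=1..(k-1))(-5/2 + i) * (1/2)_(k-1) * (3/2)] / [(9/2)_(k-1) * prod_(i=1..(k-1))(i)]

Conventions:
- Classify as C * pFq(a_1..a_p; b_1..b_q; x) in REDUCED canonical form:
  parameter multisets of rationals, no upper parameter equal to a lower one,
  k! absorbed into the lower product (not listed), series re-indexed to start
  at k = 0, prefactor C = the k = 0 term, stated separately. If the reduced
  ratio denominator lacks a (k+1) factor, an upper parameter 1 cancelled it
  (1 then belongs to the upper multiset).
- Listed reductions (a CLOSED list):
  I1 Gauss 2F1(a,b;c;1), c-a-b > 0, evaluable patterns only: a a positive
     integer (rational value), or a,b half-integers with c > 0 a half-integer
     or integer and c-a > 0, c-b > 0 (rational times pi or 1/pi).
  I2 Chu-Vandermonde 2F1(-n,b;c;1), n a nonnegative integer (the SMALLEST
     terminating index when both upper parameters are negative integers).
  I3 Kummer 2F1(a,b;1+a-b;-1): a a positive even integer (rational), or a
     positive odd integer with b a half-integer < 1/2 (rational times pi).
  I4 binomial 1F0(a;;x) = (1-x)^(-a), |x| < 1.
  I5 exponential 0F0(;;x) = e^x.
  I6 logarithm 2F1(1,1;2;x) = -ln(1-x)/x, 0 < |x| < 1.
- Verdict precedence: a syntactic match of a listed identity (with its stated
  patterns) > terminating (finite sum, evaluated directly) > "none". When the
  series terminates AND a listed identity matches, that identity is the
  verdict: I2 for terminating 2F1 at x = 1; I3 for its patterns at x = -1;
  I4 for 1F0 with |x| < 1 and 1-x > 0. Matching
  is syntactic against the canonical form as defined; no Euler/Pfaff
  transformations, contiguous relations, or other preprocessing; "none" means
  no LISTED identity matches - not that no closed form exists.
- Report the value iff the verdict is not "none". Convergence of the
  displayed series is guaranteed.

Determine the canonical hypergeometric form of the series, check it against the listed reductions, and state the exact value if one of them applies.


Prefactor 3/2, argument 1: 2F1 with upper {-3/2, 1/2} over lower {9/2}. Verdict (x = 1): Gauss (I1, half-integer pattern) applies (x = 1; upper {-3/2, 1/2} half-integers, c = 9/2 in the evaluable pattern). Value: (6615/16384) * pi.

Key observation: x = 1 and the running product (C = 3/2, x = 1) telescopes to a rising factorial.
Step ratio: r(k) = 1 * (k-3/2) (k+1/2) / [(k+9/2) (k+1)] ; factor over Q: parameters, x = 1, and C = 3/2.


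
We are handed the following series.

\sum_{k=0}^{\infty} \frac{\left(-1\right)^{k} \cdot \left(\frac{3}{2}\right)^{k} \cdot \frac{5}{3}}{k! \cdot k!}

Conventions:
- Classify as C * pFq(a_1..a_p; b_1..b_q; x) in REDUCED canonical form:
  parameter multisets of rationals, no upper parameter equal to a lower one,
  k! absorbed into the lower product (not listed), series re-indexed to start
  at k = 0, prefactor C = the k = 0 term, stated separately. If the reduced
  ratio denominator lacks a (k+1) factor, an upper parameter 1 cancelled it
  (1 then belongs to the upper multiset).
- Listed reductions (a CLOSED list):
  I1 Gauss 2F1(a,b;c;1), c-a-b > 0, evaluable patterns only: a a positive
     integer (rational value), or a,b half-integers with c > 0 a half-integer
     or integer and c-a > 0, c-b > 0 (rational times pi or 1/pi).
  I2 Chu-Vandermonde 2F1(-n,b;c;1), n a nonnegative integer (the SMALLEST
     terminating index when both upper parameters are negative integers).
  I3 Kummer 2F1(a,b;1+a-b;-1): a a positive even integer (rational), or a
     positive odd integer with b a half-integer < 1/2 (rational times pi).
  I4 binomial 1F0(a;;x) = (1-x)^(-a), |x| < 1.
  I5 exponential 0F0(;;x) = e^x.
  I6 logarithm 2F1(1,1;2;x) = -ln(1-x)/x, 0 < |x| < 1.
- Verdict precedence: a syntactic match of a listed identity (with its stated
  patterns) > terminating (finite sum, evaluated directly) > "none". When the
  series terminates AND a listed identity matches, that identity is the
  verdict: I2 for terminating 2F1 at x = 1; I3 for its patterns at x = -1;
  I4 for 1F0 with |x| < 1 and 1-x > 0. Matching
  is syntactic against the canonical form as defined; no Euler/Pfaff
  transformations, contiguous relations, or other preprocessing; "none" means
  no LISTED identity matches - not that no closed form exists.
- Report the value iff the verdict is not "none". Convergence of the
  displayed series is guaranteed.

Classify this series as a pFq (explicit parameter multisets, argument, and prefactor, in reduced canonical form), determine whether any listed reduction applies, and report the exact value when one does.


x = -\frac{3}{2} here; the reduced form reads 0F1, upper {-}, lower {1}, C = \frac{5}{3}. Verdict: none (x = -\frac{3}{2}): each listed identity misses the multisets {-} ; {1}.

Key observation: x = -\frac{3}{2} and the (-1)^k factor (C = 5/3, x = -3/2) folds into the argument's sign.
Consecutive-term ratio: r(k) = -\frac{3}{2} * 1 / [(k+1) (k+1)] - rational; roots negated = parameters, x = -\frac{3}{2}, C = \frac{5}{3}.
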